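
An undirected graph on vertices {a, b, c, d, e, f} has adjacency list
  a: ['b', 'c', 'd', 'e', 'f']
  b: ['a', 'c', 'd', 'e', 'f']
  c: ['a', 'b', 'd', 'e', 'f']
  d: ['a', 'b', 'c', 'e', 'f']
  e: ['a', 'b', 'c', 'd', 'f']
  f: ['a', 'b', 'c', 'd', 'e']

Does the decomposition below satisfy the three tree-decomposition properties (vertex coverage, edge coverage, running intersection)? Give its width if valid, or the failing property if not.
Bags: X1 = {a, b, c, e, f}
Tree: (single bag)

No — vertex d appears in no bag.

A tree decomposition must satisfy three properties: every vertex lies in some bag; for every edge, both endpoints lie together in some bag; and for every vertex, the bags containing it form a connected subtree. Here vertex d appears in no bag, so the decomposition is invalid.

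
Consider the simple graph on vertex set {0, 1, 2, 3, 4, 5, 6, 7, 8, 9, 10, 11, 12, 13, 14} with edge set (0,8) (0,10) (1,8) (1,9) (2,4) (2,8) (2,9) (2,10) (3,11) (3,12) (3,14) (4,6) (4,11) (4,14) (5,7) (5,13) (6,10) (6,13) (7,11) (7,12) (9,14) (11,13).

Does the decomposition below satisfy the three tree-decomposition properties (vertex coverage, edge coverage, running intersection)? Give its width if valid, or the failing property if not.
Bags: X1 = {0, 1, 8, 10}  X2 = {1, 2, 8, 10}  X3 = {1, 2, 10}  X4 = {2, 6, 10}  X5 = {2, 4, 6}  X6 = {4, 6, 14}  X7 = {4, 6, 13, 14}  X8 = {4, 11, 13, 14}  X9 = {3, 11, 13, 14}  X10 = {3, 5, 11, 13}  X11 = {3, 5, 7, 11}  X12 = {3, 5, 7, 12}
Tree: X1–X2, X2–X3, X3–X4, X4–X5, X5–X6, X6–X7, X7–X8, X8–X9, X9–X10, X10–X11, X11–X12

No — vertex 9 appears in no bag.

A tree decomposition must satisfy three properties: every vertex lies in some bag; for every edge, both endpoints lie together in some bag; and for every vertex, the bags containing it form a connected subtree. Here vertex 9 appears in no bag, so the decomposition is invalid.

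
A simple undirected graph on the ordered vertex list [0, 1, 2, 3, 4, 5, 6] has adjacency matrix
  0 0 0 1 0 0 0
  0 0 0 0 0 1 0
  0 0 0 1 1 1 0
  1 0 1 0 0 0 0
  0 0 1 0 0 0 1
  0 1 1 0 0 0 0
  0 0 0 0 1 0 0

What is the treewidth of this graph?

A width-1 tree decomposition is:
Bags: B1 = {0, 3}  B2 = {2, 3}  B3 = {2, 4}  B4 = {4, 6}  B5 = {2, 5}  B6 = {1, 5}
Tree: B1–B2, B2–B3, B3–B4, B3–B5, B5–B6
Every bag has size at most 2, so the width is 2 − 1 = 1 and tw(G) ≤ 1. Since G has at least one edge (e.g. 0–3), it is not an edgeless graph, so tw(G) ≥ 1. Combining the bounds, tw(G) = 1.

1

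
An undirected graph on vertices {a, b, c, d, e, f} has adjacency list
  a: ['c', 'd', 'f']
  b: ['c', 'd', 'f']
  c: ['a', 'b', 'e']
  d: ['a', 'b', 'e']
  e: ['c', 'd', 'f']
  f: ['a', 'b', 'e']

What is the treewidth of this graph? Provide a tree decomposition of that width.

Treewidth 3.
One such decomposition:
Bags: B1 = {c, d, e, f}  B2 = {a, c, d, f}  B3 = {b, c, d, f}
Tree: B1–B2, B2–B3

Each bag holds 4 vertices, so the decomposition has width 3, which upper-bounds the treewidth. For the lower bound: the 4 vertex sets {e,f}, {a,d}, {c}, {b} are disjoint, each induces a connected subgraph, and every pair is joined by at least one edge of G. Contracting each set to a single vertex therefore yields K_{4} as a minor, and since treewidth is minor-monotone, tw(G) ≥ tw(K_{4}) = 3. Combining the bounds, tw(G) = 3.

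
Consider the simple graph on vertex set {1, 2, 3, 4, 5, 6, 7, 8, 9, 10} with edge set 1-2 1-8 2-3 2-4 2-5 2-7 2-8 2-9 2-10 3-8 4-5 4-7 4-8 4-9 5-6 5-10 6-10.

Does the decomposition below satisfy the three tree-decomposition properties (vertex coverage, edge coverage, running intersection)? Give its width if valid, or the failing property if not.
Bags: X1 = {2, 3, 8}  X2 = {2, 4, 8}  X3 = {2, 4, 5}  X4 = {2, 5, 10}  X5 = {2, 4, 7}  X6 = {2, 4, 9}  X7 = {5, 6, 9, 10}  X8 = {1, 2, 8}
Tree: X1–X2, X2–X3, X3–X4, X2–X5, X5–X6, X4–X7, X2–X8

A tree decomposition must satisfy three properties: every vertex lies in some bag; for every edge, both endpoints lie together in some bag; and for every vertex, the bags containing it form a connected subtree. Here bags containing vertex 9 are not connected in the tree, so the decomposition is invalid.

No — bags containing vertex 9 are not connected in the tree.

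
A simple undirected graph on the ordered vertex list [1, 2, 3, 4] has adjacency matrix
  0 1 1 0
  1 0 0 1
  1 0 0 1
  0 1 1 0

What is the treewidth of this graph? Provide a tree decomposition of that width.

Treewidth 2.
One optimal decomposition is:
Bags: B1 = {1, 3, 4}  B2 = {1, 2, 4}
Tree: B1–B2

Each bag holds 3 vertices, so the decomposition has width 2, which upper-bounds the treewidth. Since 1–3–4–2–1 is a cycle in G, G is not acyclic. Forests are exactly the graphs of treewidth ≤ 1, so tw(G) ≥ 2. Therefore the treewidth is 2.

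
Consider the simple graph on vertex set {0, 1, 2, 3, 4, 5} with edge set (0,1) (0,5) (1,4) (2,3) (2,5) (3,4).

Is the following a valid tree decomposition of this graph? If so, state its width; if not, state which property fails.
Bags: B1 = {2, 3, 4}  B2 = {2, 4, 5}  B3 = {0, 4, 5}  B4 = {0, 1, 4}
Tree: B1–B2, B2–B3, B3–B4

Yes; width 2.

Checking the three conditions: (i) the bags cover all of {0, 1, 2, 3, 4, 5}; (ii) for each edge, some bag contains both endpoints; (iii) the bags containing any fixed vertex form a subtree. All hold, so the decomposition is valid with width 3 − 1 = 2.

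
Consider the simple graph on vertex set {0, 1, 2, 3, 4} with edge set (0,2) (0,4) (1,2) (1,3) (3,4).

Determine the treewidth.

A width-2 tree decomposition is:
Bags: B1 = {0, 1, 2}  B2 = {0, 1, 4}  B3 = {1, 3, 4}
Tree: B1–B2, B2–B3
Each bag holds 3 vertices, so the decomposition has width 2, which upper-bounds the treewidth. The edges 1–2–0–4–3–1 form a cycle, so G is not a tree and its treewidth is at least 2. Combining the bounds, tw(G) = 2.

2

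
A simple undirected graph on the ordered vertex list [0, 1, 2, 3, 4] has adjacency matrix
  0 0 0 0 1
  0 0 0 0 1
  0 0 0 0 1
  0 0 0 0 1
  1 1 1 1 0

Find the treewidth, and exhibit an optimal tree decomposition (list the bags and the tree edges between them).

Each bag holds 2 vertices, so the decomposition has width 1, which upper-bounds the treewidth. G has an edge, so its treewidth is at least 1. Hence tw(G) = 1 exactly.

Treewidth 1.
One optimal decomposition is:
Bags: B1 = {3, 4}  B2 = {0, 4}  B3 = {2, 4}  B4 = {1, 4}
Tree: B1–B2, B1–B3, B1–B4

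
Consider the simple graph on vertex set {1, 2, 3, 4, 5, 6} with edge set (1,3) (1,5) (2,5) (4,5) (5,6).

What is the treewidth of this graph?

A width-1 tree decomposition is:
Bags: B1 = {2, 5}  B2 = {1, 5}  B3 = {1, 3}  B4 = {5, 6}  B5 = {4, 5}
Tree: B1–B2, B2–B3, B1–B4, B1–B5
The largest bag has 2 vertices, giving width 1; this decomposition certifies tw(G) ≤ 1. Any graph with an edge has treewidth ≥ 1, and G has the edge 5–2. Therefore the treewidth is 1.

1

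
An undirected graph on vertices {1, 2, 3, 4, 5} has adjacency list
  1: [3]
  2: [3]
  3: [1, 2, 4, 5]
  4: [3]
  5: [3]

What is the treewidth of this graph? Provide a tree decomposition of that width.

Treewidth 1.
Bags: B1 = {3, 5}  B2 = {3, 4}  B3 = {1, 3}  B4 = {2, 3}
Tree: B1–B2, B1–B3, B2–B4

The largest bag has 2 vertices, giving width 1; this decomposition certifies tw(G) ≤ 1. G has an edge, so its treewidth is at least 1. Therefore the treewidth is 1.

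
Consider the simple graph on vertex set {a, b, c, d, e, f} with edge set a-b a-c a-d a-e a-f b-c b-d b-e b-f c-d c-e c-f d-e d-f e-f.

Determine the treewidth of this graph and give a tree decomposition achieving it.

A single bag containing all 6 vertices is trivially a valid decomposition of width 5. For the lower bound, the 6 vertices {a, b, c, d, e, f} are pairwise adjacent, and any tree decomposition puts a clique entirely inside one bag — forcing width ≥ 5. Combining the bounds, tw(G) = 5.

Treewidth 5.
Bags: B1 = {a, b, c, d, e, f}
Tree: (single bag)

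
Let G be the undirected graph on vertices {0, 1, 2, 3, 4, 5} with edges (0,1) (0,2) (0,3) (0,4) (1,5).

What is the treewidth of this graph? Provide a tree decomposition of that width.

Treewidth 1.
One optimal decomposition is:
Bags: B1 = {0, 1}  B2 = {1, 5}  B3 = {0, 3}  B4 = {0, 2}  B5 = {0, 4}
Tree: B1–B2, B1–B3, B3–B4, B3–B5

The largest bag has 2 vertices, giving width 1; this decomposition certifies tw(G) ≤ 1. Any graph with an edge has treewidth ≥ 1, and G has the edge 0–1. Therefore the treewidth is 1.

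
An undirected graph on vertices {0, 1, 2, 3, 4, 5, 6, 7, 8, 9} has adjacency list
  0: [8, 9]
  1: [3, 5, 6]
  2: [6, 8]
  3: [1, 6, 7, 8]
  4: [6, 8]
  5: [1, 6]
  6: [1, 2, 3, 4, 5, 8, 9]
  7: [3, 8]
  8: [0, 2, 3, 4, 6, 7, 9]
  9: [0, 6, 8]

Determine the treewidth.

2

A width-2 tree decomposition is:
Bags: B1 = {6, 8, 9}  B2 = {3, 6, 8}  B3 = {0, 8, 9}  B4 = {4, 6, 8}  B5 = {2, 6, 8}  B6 = {1, 3, 6}  B7 = {3, 7, 8}  B8 = {1, 5, 6}
Tree: B1–B2, B1–B3, B2–B4, B1–B5, B2–B6, B2–B7, B6–B8
Every bag has size at most 3, so the width is 3 − 1 = 2 and tw(G) ≤ 2. On the other hand G contains the 3-clique {0, 8, 9}. A clique must lie in a single bag of any decomposition, so no decomposition can have width below 2. Combining the bounds, tw(G) = 2.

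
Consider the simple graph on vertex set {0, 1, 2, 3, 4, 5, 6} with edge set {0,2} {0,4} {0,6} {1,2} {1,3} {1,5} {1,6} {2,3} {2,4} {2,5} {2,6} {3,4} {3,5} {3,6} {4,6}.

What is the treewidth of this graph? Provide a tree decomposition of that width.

Every bag has size at most 4, so the width is 4 − 1 = 3 and tw(G) ≤ 3. On the other hand G contains the 4-clique {0, 2, 4, 6}. A clique must lie in a single bag of any decomposition, so no decomposition can have width below 3. Therefore the treewidth is 3.

Treewidth 3.
Bags: B1 = {2, 3, 4, 6}  B2 = {1, 2, 3, 6}  B3 = {1, 2, 3, 5}  B4 = {0, 2, 4, 6}
Tree: B1–B2, B2–B3, B1–B4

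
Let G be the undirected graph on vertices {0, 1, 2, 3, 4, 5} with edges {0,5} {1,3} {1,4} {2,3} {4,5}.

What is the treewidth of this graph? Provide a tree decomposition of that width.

The largest bag has 2 vertices, giving width 1; this decomposition certifies tw(G) ≤ 1. Any graph with an edge has treewidth ≥ 1, and G has the edge 0–5. Hence tw(G) = 1 exactly.

Treewidth 1.
One optimal decomposition is:
Bags: B1 = {0, 5}  B2 = {4, 5}  B3 = {1, 4}  B4 = {1, 3}  B5 = {2, 3}
Tree: B1–B2, B2–B3, B3–B4, B4–B5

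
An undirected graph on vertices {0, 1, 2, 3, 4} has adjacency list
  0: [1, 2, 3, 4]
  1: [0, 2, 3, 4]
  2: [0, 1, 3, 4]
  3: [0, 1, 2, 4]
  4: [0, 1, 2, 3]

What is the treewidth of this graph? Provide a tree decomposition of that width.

A single bag containing all 5 vertices is trivially a valid decomposition of width 4. On the other hand G contains the 5-clique {0, 1, 2, 3, 4}. A clique must lie in a single bag of any decomposition, so no decomposition can have width below 4. Therefore the treewidth is 4.

Treewidth 4.
One such decomposition:
Bags: B1 = {0, 1, 2, 3, 4}
Tree: (single bag)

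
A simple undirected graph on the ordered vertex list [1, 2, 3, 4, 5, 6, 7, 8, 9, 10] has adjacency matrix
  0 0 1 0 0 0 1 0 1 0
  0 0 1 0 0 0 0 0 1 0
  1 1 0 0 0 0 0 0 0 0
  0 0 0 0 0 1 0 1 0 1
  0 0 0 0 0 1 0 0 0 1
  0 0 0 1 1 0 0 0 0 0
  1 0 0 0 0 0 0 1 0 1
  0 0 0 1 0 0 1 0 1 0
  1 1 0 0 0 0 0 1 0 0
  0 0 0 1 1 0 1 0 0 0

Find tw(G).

A width-2 tree decomposition is:
Bags: B1 = {5, 6, 10}  B2 = {4, 6, 10}  B3 = {4, 7, 10}  B4 = {4, 7, 8}  B5 = {1, 7, 8}  B6 = {1, 8, 9}  B7 = {1, 3, 9}  B8 = {2, 3, 9}
Tree: B1–B2, B2–B3, B3–B4, B4–B5, B5–B6, B6–B7, B7–B8
Every bag has size at most 3, so the width is 3 − 1 = 2 and tw(G) ≤ 2. For the lower bound, G contains the cycle 5–6–4–10–5, so G is not a forest; only forests have treewidth ≤ 1, hence tw(G) ≥ 2. Therefore the treewidth is 2.

2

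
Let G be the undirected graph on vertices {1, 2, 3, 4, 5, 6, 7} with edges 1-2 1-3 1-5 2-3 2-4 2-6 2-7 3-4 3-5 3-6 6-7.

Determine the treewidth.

A width-2 tree decomposition is:
Bags: B1 = {1, 2, 3}  B2 = {2, 3, 6}  B3 = {2, 6, 7}  B4 = {2, 3, 4}  B5 = {1, 3, 5}
Tree: B1–B2, B2–B3, B1–B4, B1–B5
Every bag has size at most 3, so the width is 3 − 1 = 2 and tw(G) ≤ 2. Conversely, {1, 2, 3} is a clique of size 3, and the vertices of any clique must share a bag in every tree decomposition; so some bag has ≥ 3 vertices and tw(G) ≥ 2. Hence tw(G) = 2 exactly.

2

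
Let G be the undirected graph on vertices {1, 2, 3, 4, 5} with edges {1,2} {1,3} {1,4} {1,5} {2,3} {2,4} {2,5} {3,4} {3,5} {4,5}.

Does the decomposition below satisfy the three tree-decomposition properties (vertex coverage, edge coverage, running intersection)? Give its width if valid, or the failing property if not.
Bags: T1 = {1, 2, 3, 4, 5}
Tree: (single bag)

Yes; width 4.

Checking the three conditions: (i) the bags cover all of {1, 2, 3, 4, 5}; (ii) for each edge, some bag contains both endpoints; (iii) the bags containing any fixed vertex form a subtree. All hold, so the decomposition is valid with width 5 − 1 = 4.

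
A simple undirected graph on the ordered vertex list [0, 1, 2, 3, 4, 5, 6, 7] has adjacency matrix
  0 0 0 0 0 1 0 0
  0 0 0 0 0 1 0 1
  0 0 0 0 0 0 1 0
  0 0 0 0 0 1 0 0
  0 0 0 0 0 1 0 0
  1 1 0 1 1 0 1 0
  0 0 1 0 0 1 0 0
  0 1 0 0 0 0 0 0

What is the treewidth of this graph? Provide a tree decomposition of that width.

Treewidth 1.
Bags: B1 = {1, 5}  B2 = {0, 5}  B3 = {3, 5}  B4 = {5, 6}  B5 = {1, 7}  B6 = {2, 6}  B7 = {4, 5}
Tree: B1–B2, B1–B3, B2–B4, B1–B5, B4–B6, B2–B7

Every bag has size at most 2, so the width is 2 − 1 = 1 and tw(G) ≤ 1. Any graph with an edge has treewidth ≥ 1, and G has the edge 5–1. Hence tw(G) = 1 exactly.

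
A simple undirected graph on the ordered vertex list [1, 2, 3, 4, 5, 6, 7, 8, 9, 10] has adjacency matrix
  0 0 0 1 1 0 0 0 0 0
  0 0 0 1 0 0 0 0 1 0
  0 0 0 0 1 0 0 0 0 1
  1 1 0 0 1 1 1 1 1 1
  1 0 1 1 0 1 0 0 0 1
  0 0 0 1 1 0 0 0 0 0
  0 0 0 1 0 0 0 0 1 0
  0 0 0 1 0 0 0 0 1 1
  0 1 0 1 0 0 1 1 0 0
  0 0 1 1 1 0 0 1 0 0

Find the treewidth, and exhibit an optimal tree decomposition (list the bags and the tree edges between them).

Treewidth 2.
One such decomposition:
Bags: B1 = {2, 4, 9}  B2 = {4, 8, 9}  B3 = {4, 7, 9}  B4 = {4, 8, 10}  B5 = {4, 5, 10}  B6 = {4, 5, 6}  B7 = {1, 4, 5}  B8 = {3, 5, 10}
Tree: B1–B2, B2–B3, B2–B4, B4–B5, B5–B6, B6–B7, B5–B8

The largest bag has 3 vertices, giving width 2; this decomposition certifies tw(G) ≤ 2. For the lower bound, the 3 vertices {3, 5, 10} are pairwise adjacent, and any tree decomposition puts a clique entirely inside one bag — forcing width ≥ 2. Combining the bounds, tw(G) = 2.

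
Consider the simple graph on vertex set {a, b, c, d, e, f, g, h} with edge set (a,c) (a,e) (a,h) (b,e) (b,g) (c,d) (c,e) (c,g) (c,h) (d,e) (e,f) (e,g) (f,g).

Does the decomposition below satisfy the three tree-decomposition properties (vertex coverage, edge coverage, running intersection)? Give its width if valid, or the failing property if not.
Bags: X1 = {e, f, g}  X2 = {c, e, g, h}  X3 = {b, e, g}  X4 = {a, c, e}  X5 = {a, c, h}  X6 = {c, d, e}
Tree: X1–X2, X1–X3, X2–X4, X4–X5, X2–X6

A tree decomposition must satisfy three properties: every vertex lies in some bag; for every edge, both endpoints lie together in some bag; and for every vertex, the bags containing it form a connected subtree. Here bags containing vertex h are not connected in the tree, so the decomposition is invalid.

No — bags containing vertex h are not connected in the tree.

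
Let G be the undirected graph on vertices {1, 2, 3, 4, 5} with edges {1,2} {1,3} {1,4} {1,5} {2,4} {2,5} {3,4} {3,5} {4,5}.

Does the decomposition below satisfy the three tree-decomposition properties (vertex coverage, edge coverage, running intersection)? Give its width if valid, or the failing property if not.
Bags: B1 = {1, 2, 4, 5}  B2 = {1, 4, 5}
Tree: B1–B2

No — vertex 3 appears in no bag.

A tree decomposition must satisfy three properties: every vertex lies in some bag; for every edge, both endpoints lie together in some bag; and for every vertex, the bags containing it form a connected subtree. Here vertex 3 appears in no bag, so the decomposition is invalid.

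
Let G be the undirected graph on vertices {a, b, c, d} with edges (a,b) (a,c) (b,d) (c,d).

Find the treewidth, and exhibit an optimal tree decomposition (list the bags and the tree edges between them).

Treewidth 2.
One such decomposition:
Bags: B1 = {a, b, d}  B2 = {a, c, d}
Tree: B1–B2

Each bag holds 3 vertices, so the decomposition has width 2, which upper-bounds the treewidth. For the lower bound, G contains the cycle a–b–d–c–a, so G is not a forest; only forests have treewidth ≤ 1, hence tw(G) ≥ 2. The upper and lower bounds meet at 2, so that is the treewidth.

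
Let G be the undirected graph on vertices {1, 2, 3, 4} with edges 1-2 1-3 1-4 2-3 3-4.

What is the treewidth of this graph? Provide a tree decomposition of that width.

Treewidth 2.
One optimal decomposition is:
Bags: B1 = {1, 2, 3}  B2 = {1, 3, 4}
Tree: B1–B2

Each bag holds 3 vertices, so the decomposition has width 2, which upper-bounds the treewidth. On the other hand G contains the 3-clique {1, 2, 3}. A clique must lie in a single bag of any decomposition, so no decomposition can have width below 2. Therefore the treewidth is 2.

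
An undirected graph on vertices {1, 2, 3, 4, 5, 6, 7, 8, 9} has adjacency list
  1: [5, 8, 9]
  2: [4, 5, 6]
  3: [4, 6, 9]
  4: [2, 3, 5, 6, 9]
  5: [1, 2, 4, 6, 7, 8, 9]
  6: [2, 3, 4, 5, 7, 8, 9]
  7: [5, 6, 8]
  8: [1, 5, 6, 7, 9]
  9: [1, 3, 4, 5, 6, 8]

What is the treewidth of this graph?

A width-3 tree decomposition is:
Bags: B1 = {4, 5, 6, 9}  B2 = {2, 4, 5, 6}  B3 = {5, 6, 8, 9}  B4 = {1, 5, 8, 9}  B5 = {5, 6, 7, 8}  B6 = {3, 4, 6, 9}
Tree: B1–B2, B1–B3, B3–B4, B3–B5, B1–B6
Each bag holds 4 vertices, so the decomposition has width 3, which upper-bounds the treewidth. For the lower bound, the 4 vertices {3, 4, 6, 9} are pairwise adjacent, and any tree decomposition puts a clique entirely inside one bag — forcing width ≥ 3. The upper and lower bounds meet at 3, so that is the treewidth.

3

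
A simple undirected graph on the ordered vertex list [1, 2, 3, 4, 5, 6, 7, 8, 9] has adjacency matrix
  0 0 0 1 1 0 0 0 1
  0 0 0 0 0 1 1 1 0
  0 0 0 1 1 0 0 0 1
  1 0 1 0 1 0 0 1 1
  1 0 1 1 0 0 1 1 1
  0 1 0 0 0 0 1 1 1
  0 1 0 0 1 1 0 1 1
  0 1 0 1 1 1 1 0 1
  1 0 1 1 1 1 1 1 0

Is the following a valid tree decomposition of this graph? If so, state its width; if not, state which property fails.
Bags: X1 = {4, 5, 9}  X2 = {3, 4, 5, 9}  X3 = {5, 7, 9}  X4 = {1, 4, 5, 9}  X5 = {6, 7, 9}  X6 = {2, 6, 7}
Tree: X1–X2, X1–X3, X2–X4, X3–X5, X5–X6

A tree decomposition must satisfy three properties: every vertex lies in some bag; for every edge, both endpoints lie together in some bag; and for every vertex, the bags containing it form a connected subtree. Here vertex 8 appears in no bag, so the decomposition is invalid.

No — vertex 8 appears in no bag.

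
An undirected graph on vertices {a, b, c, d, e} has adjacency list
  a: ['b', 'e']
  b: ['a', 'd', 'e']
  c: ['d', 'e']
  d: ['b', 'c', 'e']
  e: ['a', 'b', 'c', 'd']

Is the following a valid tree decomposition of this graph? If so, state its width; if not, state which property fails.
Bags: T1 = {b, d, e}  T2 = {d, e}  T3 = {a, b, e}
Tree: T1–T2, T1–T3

No — vertex c appears in no bag.

A tree decomposition must satisfy three properties: every vertex lies in some bag; for every edge, both endpoints lie together in some bag; and for every vertex, the bags containing it form a connected subtree. Here vertex c appears in no bag, so the decomposition is invalid.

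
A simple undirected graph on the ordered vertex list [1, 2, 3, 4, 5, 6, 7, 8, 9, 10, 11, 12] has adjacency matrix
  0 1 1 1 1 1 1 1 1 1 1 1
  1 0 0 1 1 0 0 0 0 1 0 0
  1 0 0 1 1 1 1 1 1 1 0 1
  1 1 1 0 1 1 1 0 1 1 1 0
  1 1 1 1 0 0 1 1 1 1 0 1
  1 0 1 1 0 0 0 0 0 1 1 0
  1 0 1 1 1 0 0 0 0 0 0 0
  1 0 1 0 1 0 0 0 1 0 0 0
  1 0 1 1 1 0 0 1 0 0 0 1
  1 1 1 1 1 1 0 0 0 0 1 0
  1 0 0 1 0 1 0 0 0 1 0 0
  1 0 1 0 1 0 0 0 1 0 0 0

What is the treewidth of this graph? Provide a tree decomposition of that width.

Treewidth 4.
Bags: B1 = {1, 3, 4, 5, 7}  B2 = {1, 3, 4, 5, 9}  B3 = {1, 3, 5, 9, 12}  B4 = {1, 3, 4, 5, 10}  B5 = {1, 3, 4, 6, 10}  B6 = {1, 3, 5, 8, 9}  B7 = {1, 4, 6, 10, 11}  B8 = {1, 2, 4, 5, 10}
Tree: B1–B2, B2–B3, B1–B4, B4–B5, B2–B6, B5–B7, B4–B8

The largest bag has 5 vertices, giving width 4; this decomposition certifies tw(G) ≤ 4. Conversely, {1, 4, 6, 10, 11} is a clique of size 5, and the vertices of any clique must share a bag in every tree decomposition; so some bag has ≥ 5 vertices and tw(G) ≥ 4. Combining the bounds, tw(G) = 4.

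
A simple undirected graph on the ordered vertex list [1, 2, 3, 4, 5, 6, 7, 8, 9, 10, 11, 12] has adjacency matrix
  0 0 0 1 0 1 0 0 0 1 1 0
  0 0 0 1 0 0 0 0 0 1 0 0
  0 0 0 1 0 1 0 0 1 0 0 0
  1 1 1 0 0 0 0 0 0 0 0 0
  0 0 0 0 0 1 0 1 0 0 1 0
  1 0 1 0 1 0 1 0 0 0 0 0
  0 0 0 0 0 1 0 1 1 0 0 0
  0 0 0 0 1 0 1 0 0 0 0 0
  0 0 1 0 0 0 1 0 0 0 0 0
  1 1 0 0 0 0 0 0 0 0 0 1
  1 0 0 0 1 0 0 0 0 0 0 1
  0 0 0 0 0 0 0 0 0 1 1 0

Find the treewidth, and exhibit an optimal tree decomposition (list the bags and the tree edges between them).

The largest bag has 4 vertices, giving width 3; this decomposition certifies tw(G) ≤ 3. For the lower bound: the 4 vertex sets {7,8,9}, {3}, {6}, {1,4,5,11} are disjoint, each induces a connected subgraph, and every pair is joined by at least one edge of G. Contracting each set to a single vertex therefore yields K_{4} as a minor, and since treewidth is minor-monotone, tw(G) ≥ tw(K_{4}) = 3. Combining the bounds, tw(G) = 3.

Treewidth 3.
One optimal decomposition is:
Bags: B1 = {3, 7, 8, 9}  B2 = {3, 6, 7, 8}  B3 = {3, 5, 6, 8}  B4 = {3, 4, 5, 6}  B5 = {1, 4, 5, 6}  B6 = {1, 4, 5, 11}  B7 = {1, 2, 4, 11}  B8 = {1, 2, 10, 11}  B9 = {2, 10, 11, 12}
Tree: B1–B2, B2–B3, B3–B4, B4–B5, B5–B6, B6–B7, B7–B8, B8–B9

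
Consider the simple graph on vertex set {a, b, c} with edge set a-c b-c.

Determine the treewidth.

1

A width-1 tree decomposition is:
Bags: B1 = {b, c}  B2 = {a, c}
Tree: B1–B2
The largest bag has 2 vertices, giving width 1; this decomposition certifies tw(G) ≤ 1. Any graph with an edge has treewidth ≥ 1, and G has the edge c–b. The upper and lower bounds meet at 1, so that is the treewidth.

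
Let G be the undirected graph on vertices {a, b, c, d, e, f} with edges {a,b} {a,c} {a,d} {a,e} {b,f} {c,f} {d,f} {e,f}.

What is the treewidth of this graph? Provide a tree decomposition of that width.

The largest bag has 3 vertices, giving width 2; this decomposition certifies tw(G) ≤ 2. Since e–a–c–f–e is a cycle in G, G is not acyclic. Forests are exactly the graphs of treewidth ≤ 1, so tw(G) ≥ 2. Combining the bounds, tw(G) = 2.

Treewidth 2.
One such decomposition:
Bags: B1 = {a, e, f}  B2 = {a, c, f}  B3 = {a, d, f}  B4 = {a, b, f}
Tree: B1–B2, B2–B3, B3–B4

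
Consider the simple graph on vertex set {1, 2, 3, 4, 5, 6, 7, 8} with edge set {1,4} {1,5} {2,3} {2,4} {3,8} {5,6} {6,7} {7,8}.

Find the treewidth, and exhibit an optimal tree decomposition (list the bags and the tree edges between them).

Treewidth 2.
One such decomposition:
Bags: B1 = {2, 3, 8}  B2 = {2, 7, 8}  B3 = {2, 6, 7}  B4 = {2, 5, 6}  B5 = {1, 2, 5}  B6 = {1, 2, 4}
Tree: B1–B2, B2–B3, B3–B4, B4–B5, B5–B6

The largest bag has 3 vertices, giving width 2; this decomposition certifies tw(G) ≤ 2. For the lower bound, G contains the cycle 2–3–8–7–6–5–1–4–2, so G is not a forest; only forests have treewidth ≤ 1, hence tw(G) ≥ 2. Therefore the treewidth is 2.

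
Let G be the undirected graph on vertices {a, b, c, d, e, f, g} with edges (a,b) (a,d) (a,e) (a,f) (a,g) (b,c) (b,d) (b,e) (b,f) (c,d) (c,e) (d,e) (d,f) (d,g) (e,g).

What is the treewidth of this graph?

A width-3 tree decomposition is:
Bags: B1 = {a, d, e, g}  B2 = {a, b, d, e}  B3 = {b, c, d, e}  B4 = {a, b, d, f}
Tree: B1–B2, B2–B3, B2–B4
Every bag has size at most 4, so the width is 4 − 1 = 3 and tw(G) ≤ 3. On the other hand G contains the 4-clique {a, d, e, g}. A clique must lie in a single bag of any decomposition, so no decomposition can have width below 3. Combining the bounds, tw(G) = 3.

3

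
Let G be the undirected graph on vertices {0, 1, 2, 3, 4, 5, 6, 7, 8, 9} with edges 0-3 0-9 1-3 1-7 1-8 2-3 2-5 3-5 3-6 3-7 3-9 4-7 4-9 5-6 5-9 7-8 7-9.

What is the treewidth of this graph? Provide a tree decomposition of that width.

Treewidth 2.
Bags: B1 = {3, 7, 9}  B2 = {0, 3, 9}  B3 = {4, 7, 9}  B4 = {1, 3, 7}  B5 = {1, 7, 8}  B6 = {3, 5, 9}  B7 = {2, 3, 5}  B8 = {3, 5, 6}
Tree: B1–B2, B1–B3, B1–B4, B4–B5, B1–B6, B6–B7, B7–B8

Every bag has size at most 3, so the width is 3 − 1 = 2 and tw(G) ≤ 2. Conversely, {1, 7, 8} is a clique of size 3, and the vertices of any clique must share a bag in every tree decomposition; so some bag has ≥ 3 vertices and tw(G) ≥ 2. Combining the bounds, tw(G) = 2.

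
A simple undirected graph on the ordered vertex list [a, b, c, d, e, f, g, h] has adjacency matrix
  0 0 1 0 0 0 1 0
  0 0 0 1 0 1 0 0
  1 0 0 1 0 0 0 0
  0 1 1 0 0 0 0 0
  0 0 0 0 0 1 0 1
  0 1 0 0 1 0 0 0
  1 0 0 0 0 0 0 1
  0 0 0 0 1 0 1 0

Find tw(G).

2

A width-2 tree decomposition is:
Bags: B1 = {a, c, g}  B2 = {c, g, h}  B3 = {c, e, h}  B4 = {c, e, f}  B5 = {b, c, f}  B6 = {b, c, d}
Tree: B1–B2, B2–B3, B3–B4, B4–B5, B5–B6
Each bag holds 3 vertices, so the decomposition has width 2, which upper-bounds the treewidth. The edges c–a–g–h–e–f–b–d–c form a cycle, so G is not a tree and its treewidth is at least 2. The upper and lower bounds meet at 2, so that is the treewidth.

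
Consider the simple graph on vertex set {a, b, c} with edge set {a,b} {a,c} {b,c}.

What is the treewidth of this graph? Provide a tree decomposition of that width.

With just one bag of size 3, the width is 3 − 1 = 2, so tw(G) ≤ 2. Conversely, {a, b, c} is a clique of size 3, and the vertices of any clique must share a bag in every tree decomposition; so some bag has ≥ 3 vertices and tw(G) ≥ 2. Therefore the treewidth is 2.

Treewidth 2.
Bags: B1 = {a, b, c}
Tree: (single bag)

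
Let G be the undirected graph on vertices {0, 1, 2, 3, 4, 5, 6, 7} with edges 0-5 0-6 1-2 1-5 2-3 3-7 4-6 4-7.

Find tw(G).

A width-2 tree decomposition is:
Bags: B1 = {1, 2, 5}  B2 = {0, 2, 5}  B3 = {0, 2, 6}  B4 = {2, 4, 6}  B5 = {2, 4, 7}  B6 = {2, 3, 7}
Tree: B1–B2, B2–B3, B3–B4, B4–B5, B5–B6
Every bag has size at most 3, so the width is 3 − 1 = 2 and tw(G) ≤ 2. For the lower bound, G contains the cycle 2–1–5–0–6–4–7–3–2, so G is not a forest; only forests have treewidth ≤ 1, hence tw(G) ≥ 2. Hence tw(G) = 2 exactly.

2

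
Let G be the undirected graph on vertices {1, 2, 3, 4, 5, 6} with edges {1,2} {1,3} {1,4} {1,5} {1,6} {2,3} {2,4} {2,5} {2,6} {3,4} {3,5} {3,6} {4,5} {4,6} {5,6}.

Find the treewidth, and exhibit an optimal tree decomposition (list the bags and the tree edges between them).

With just one bag of size 6, the width is 6 − 1 = 5, so tw(G) ≤ 5. For the lower bound, the 6 vertices {1, 2, 3, 4, 5, 6} are pairwise adjacent, and any tree decomposition puts a clique entirely inside one bag — forcing width ≥ 5. The upper and lower bounds meet at 5, so that is the treewidth.

Treewidth 5.
Bags: B1 = {1, 2, 3, 4, 5, 6}
Tree: (single bag)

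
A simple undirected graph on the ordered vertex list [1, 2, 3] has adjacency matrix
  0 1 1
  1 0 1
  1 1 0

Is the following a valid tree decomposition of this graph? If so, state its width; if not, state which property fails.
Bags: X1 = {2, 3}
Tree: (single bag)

A tree decomposition must satisfy three properties: every vertex lies in some bag; for every edge, both endpoints lie together in some bag; and for every vertex, the bags containing it form a connected subtree. Here vertex 1 appears in no bag, so the decomposition is invalid.

No — vertex 1 appears in no bag.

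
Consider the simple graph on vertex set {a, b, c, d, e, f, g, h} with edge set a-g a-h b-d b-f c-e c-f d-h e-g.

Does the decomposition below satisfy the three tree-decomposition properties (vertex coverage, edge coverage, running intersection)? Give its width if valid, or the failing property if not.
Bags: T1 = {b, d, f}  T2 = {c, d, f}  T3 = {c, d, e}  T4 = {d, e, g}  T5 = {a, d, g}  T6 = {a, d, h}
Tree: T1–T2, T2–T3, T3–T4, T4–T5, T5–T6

Every vertex of G appears in some bag (union = {a, b, c, d, e, f, g, h}); every edge is covered by a bag; and for each vertex v the set of bags containing v is connected in the bag tree. The decomposition is therefore valid. The largest bag has 3 vertices, so the width is 2.

Yes; width 2.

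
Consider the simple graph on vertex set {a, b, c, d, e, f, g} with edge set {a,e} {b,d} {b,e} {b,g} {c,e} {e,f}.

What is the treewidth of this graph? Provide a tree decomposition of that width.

Treewidth 1.
One optimal decomposition is:
Bags: B1 = {b, e}  B2 = {a, e}  B3 = {e, f}  B4 = {b, d}  B5 = {b, g}  B6 = {c, e}
Tree: B1–B2, B2–B3, B1–B4, B1–B5, B2–B6

Each bag holds 2 vertices, so the decomposition has width 1, which upper-bounds the treewidth. Since G has at least one edge (e.g. b–e), it is not an edgeless graph, so tw(G) ≥ 1. Combining the bounds, tw(G) = 1.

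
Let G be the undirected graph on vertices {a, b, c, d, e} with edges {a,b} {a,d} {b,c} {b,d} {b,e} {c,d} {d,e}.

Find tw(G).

A width-2 tree decomposition is:
Bags: B1 = {a, b, d}  B2 = {b, c, d}  B3 = {b, d, e}
Tree: B1–B2, B1–B3
The largest bag has 3 vertices, giving width 2; this decomposition certifies tw(G) ≤ 2. Conversely, {b, d, e} is a clique of size 3, and the vertices of any clique must share a bag in every tree decomposition; so some bag has ≥ 3 vertices and tw(G) ≥ 2. Combining the bounds, tw(G) = 2.

2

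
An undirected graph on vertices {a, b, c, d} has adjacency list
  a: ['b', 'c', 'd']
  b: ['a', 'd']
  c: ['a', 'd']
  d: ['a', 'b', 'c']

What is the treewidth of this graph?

A width-2 tree decomposition is:
Bags: B1 = {a, b, d}  B2 = {a, c, d}
Tree: B1–B2
Each bag holds 3 vertices, so the decomposition has width 2, which upper-bounds the treewidth. Conversely, {a, c, d} is a clique of size 3, and the vertices of any clique must share a bag in every tree decomposition; so some bag has ≥ 3 vertices and tw(G) ≥ 2. Therefore the treewidth is 2.

2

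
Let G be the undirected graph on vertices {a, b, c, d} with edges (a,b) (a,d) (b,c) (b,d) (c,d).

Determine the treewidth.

2

A width-2 tree decomposition is:
Bags: B1 = {b, c, d}  B2 = {a, b, d}
Tree: B1–B2
The largest bag has 3 vertices, giving width 2; this decomposition certifies tw(G) ≤ 2. For the lower bound, the 3 vertices {b, c, d} are pairwise adjacent, and any tree decomposition puts a clique entirely inside one bag — forcing width ≥ 2. Therefore the treewidth is 2.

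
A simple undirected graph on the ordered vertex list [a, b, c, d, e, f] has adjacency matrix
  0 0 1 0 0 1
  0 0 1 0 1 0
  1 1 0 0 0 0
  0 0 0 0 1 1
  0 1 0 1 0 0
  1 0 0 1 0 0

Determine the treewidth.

2

A width-2 tree decomposition is:
Bags: B1 = {a, b, c}  B2 = {a, b, e}  B3 = {a, d, e}  B4 = {a, d, f}
Tree: B1–B2, B2–B3, B3–B4
The largest bag has 3 vertices, giving width 2; this decomposition certifies tw(G) ≤ 2. Since a–c–b–e–d–f–a is a cycle in G, G is not acyclic. Forests are exactly the graphs of treewidth ≤ 1, so tw(G) ≥ 2. Combining the bounds, tw(G) = 2.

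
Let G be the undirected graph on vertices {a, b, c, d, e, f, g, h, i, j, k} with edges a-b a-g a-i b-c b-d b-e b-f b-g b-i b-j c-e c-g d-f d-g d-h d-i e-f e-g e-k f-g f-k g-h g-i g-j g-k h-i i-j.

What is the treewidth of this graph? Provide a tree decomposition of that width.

Treewidth 3.
One such decomposition:
Bags: B1 = {b, d, g, i}  B2 = {b, d, f, g}  B3 = {d, g, h, i}  B4 = {b, e, f, g}  B5 = {b, g, i, j}  B6 = {a, b, g, i}  B7 = {e, f, g, k}  B8 = {b, c, e, g}
Tree: B1–B2, B1–B3, B2–B4, B1–B5, B5–B6, B4–B7, B4–B8

Each bag holds 4 vertices, so the decomposition has width 3, which upper-bounds the treewidth. For the lower bound, the 4 vertices {d, g, h, i} are pairwise adjacent, and any tree decomposition puts a clique entirely inside one bag — forcing width ≥ 3. Combining the bounds, tw(G) = 3.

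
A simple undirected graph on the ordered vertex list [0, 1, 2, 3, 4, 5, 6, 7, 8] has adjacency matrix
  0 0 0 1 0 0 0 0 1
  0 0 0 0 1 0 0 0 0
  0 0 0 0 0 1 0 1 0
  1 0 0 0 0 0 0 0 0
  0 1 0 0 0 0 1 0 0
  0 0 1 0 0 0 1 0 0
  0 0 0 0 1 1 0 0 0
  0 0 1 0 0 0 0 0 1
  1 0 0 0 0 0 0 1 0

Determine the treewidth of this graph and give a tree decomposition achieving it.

Every bag has size at most 2, so the width is 2 − 1 = 1 and tw(G) ≤ 1. Any graph with an edge has treewidth ≥ 1, and G has the edge 3–0. Combining the bounds, tw(G) = 1.

Treewidth 1.
Bags: B1 = {0, 3}  B2 = {0, 8}  B3 = {7, 8}  B4 = {2, 7}  B5 = {2, 5}  B6 = {5, 6}  B7 = {4, 6}  B8 = {1, 4}
Tree: B1–B2, B2–B3, B3–B4, B4–B5, B5–B6, B6–B7, B7–B8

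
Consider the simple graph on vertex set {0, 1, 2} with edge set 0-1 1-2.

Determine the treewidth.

1

A width-1 tree decomposition is:
Bags: B1 = {1, 2}  B2 = {0, 1}
Tree: B1–B2
The largest bag has 2 vertices, giving width 1; this decomposition certifies tw(G) ≤ 1. Any graph with an edge has treewidth ≥ 1, and G has the edge 1–2. Hence tw(G) = 1 exactly.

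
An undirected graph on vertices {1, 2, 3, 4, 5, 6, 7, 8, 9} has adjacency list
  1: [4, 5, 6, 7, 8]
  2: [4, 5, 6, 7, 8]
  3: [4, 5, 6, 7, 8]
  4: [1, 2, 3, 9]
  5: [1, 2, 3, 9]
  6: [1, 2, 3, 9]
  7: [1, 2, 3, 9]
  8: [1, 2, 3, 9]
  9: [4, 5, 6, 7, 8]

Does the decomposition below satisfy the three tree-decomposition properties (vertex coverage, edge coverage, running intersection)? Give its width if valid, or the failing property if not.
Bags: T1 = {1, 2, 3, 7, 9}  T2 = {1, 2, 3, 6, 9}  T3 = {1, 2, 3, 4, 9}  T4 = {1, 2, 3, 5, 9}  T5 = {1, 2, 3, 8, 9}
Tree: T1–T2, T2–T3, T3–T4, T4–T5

Yes; width 4.

Every vertex of G appears in some bag (union = {1, 2, 3, 4, 5, 6, 7, 8, 9}); every edge is covered by a bag; and for each vertex v the set of bags containing v is connected in the bag tree. The decomposition is therefore valid. The largest bag has 5 vertices, so the width is 4.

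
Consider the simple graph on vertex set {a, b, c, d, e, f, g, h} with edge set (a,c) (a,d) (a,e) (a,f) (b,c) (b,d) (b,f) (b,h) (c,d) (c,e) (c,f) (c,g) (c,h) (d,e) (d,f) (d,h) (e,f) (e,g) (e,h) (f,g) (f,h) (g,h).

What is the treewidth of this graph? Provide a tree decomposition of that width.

Every bag has size at most 5, so the width is 5 − 1 = 4 and tw(G) ≤ 4. Conversely, {c, d, e, f, h} is a clique of size 5, and the vertices of any clique must share a bag in every tree decomposition; so some bag has ≥ 5 vertices and tw(G) ≥ 4. Therefore the treewidth is 4.

Treewidth 4.
Bags: B1 = {c, d, e, f, h}  B2 = {c, e, f, g, h}  B3 = {a, c, d, e, f}  B4 = {b, c, d, f, h}
Tree: B1–B2, B1–B3, B1–B4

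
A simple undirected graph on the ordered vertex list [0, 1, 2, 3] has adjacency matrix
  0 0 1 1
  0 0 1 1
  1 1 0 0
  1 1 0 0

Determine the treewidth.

A width-2 tree decomposition is:
Bags: B1 = {0, 1, 3}  B2 = {0, 1, 2}
Tree: B1–B2
Each bag holds 3 vertices, so the decomposition has width 2, which upper-bounds the treewidth. The edges 1–3–0–2–1 form a cycle, so G is not a tree and its treewidth is at least 2. Combining the bounds, tw(G) = 2.

2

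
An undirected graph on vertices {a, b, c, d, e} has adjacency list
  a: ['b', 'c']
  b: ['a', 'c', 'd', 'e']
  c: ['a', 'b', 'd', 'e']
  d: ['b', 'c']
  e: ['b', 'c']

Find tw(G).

2

A width-2 tree decomposition is:
Bags: B1 = {b, c, e}  B2 = {a, b, c}  B3 = {b, c, d}
Tree: B1–B2, B2–B3
The largest bag has 3 vertices, giving width 2; this decomposition certifies tw(G) ≤ 2. Conversely, {b, c, d} is a clique of size 3, and the vertices of any clique must share a bag in every tree decomposition; so some bag has ≥ 3 vertices and tw(G) ≥ 2. Hence tw(G) = 2 exactly.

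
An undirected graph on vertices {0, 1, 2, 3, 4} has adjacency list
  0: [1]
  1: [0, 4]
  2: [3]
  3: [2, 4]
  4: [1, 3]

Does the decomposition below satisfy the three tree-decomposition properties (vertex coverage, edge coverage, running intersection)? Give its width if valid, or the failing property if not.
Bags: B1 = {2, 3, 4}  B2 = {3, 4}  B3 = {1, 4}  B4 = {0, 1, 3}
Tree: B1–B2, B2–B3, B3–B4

No — bags containing vertex 3 are not connected in the tree.

A tree decomposition must satisfy three properties: every vertex lies in some bag; for every edge, both endpoints lie together in some bag; and for every vertex, the bags containing it form a connected subtree. Here bags containing vertex 3 are not connected in the tree, so the decomposition is invalid.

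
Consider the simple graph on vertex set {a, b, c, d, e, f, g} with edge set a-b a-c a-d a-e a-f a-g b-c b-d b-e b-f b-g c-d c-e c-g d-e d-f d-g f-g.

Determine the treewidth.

4

A width-4 tree decomposition is:
Bags: B1 = {a, b, c, d, e}  B2 = {a, b, c, d, g}  B3 = {a, b, d, f, g}
Tree: B1–B2, B2–B3
Every bag has size at most 5, so the width is 5 − 1 = 4 and tw(G) ≤ 4. Conversely, {a, b, c, d, g} is a clique of size 5, and the vertices of any clique must share a bag in every tree decomposition; so some bag has ≥ 5 vertices and tw(G) ≥ 4. The upper and lower bounds meet at 4, so that is the treewidth.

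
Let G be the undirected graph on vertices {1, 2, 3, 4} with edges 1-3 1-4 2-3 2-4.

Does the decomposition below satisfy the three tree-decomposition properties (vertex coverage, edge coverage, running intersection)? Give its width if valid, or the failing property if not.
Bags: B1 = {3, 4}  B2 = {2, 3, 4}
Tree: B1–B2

No — vertex 1 appears in no bag.

A tree decomposition must satisfy three properties: every vertex lies in some bag; for every edge, both endpoints lie together in some bag; and for every vertex, the bags containing it form a connected subtree. Here vertex 1 appears in no bag, so the decomposition is invalid.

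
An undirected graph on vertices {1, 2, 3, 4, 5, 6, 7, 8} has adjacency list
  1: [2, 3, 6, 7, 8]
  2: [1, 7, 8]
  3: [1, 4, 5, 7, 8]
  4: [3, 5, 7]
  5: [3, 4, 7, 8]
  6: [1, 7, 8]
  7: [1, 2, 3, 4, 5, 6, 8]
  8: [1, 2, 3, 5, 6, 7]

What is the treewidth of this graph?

3

A width-3 tree decomposition is:
Bags: B1 = {1, 2, 7, 8}  B2 = {1, 3, 7, 8}  B3 = {1, 6, 7, 8}  B4 = {3, 5, 7, 8}  B5 = {3, 4, 5, 7}
Tree: B1–B2, B2–B3, B2–B4, B4–B5
Each bag holds 4 vertices, so the decomposition has width 3, which upper-bounds the treewidth. Conversely, {1, 2, 7, 8} is a clique of size 4, and the vertices of any clique must share a bag in every tree decomposition; so some bag has ≥ 4 vertices and tw(G) ≥ 3. Combining the bounds, tw(G) = 3.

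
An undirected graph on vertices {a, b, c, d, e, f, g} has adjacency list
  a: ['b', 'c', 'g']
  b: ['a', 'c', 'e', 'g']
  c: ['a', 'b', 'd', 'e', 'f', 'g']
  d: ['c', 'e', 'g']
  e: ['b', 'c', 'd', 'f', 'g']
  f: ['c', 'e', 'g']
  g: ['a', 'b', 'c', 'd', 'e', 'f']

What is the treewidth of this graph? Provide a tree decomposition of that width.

Each bag holds 4 vertices, so the decomposition has width 3, which upper-bounds the treewidth. For the lower bound, the 4 vertices {c, d, e, g} are pairwise adjacent, and any tree decomposition puts a clique entirely inside one bag — forcing width ≥ 3. The upper and lower bounds meet at 3, so that is the treewidth.

Treewidth 3.
One such decomposition:
Bags: B1 = {b, c, e, g}  B2 = {a, b, c, g}  B3 = {c, e, f, g}  B4 = {c, d, e, g}
Tree: B1–B2, B1–B3, B1–B4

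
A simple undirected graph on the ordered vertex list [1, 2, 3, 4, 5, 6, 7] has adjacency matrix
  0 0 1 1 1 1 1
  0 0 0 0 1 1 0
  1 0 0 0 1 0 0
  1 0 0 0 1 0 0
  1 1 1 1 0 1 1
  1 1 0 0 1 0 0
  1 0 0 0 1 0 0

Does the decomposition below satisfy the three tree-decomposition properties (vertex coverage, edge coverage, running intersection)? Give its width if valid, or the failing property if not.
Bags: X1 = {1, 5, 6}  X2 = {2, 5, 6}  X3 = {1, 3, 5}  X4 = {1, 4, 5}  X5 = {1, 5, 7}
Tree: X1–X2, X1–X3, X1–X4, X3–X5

Vertex coverage: the bags together contain {1, 2, 3, 4, 5, 6, 7}, the full vertex set. Edge coverage: each edge of G has both endpoints in at least one bag. Running intersection: for every vertex, the bags containing it form a connected subtree. All three properties hold, so this is a valid tree decomposition of width max|bag| − 1 = 2, and hence tw(G) ≤ 2.

Yes; width 2.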